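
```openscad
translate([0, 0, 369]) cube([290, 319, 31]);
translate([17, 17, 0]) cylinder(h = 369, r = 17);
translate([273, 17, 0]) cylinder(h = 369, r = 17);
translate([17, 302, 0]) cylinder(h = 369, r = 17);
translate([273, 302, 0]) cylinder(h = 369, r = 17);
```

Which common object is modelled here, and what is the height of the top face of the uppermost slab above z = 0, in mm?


A stool. The seat height is 400 mm.

A 290×319×31 slab at z = 369 on four corner cylinders — a stool. The seat top is 369 + 31 = 400 mm.


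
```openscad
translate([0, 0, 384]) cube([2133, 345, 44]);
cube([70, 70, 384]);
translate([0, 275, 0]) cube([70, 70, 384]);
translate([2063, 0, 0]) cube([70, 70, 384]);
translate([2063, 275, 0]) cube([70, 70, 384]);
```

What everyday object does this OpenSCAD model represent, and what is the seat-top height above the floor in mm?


A bench. The seat-top height is 428 mm.

A long slab on four corner posts — a bench. The slab sits at z = 384 with thickness 44, so the top is 384 + 44 = 428 mm.


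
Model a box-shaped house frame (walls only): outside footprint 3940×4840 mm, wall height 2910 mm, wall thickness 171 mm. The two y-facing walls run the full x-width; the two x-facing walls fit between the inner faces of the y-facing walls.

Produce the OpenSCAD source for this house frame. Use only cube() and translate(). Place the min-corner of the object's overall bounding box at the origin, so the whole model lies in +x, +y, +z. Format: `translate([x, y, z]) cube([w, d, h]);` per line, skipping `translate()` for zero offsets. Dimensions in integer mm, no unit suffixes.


cube([3940, 171, 2910]);
translate([0, 4669, 0]) cube([3940, 171, 2910]);
translate([0, 171, 0]) cube([171, 4498, 2910]);
translate([3769, 171, 0]) cube([171, 4498, 2910]);


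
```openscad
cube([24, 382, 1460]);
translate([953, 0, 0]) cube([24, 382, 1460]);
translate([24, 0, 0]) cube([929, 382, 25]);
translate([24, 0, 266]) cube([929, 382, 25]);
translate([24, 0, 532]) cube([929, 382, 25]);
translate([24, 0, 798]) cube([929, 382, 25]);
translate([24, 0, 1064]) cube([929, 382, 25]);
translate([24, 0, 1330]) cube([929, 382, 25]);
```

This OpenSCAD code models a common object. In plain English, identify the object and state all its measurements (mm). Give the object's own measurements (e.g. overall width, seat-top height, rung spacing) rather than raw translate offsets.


An open bookshelf. Two side panels, each 24 mm thick, 382 mm deep and 1460 mm tall, stand 977 mm apart (outside-to-outside). Between them sit 6 shelves, each 25 mm thick and 382 mm deep, spanning the full gap between the sides. The bottom shelf rests on the floor (its underside at z = 0) and the clear gap between one shelf's top and the next shelf's underside is 241 mm.


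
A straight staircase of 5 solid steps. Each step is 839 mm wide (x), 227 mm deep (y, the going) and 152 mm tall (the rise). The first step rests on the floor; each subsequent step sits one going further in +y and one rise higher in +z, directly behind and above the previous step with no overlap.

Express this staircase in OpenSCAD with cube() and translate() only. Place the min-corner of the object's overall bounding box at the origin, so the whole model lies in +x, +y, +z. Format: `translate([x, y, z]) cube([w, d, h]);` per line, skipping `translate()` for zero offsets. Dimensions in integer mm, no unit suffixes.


cube([839, 227, 152]);
translate([0, 227, 152]) cube([839, 227, 152]);
translate([0, 454, 304]) cube([839, 227, 152]);
translate([0, 681, 456]) cube([839, 227, 152]);
translate([0, 908, 608]) cube([839, 227, 152]);


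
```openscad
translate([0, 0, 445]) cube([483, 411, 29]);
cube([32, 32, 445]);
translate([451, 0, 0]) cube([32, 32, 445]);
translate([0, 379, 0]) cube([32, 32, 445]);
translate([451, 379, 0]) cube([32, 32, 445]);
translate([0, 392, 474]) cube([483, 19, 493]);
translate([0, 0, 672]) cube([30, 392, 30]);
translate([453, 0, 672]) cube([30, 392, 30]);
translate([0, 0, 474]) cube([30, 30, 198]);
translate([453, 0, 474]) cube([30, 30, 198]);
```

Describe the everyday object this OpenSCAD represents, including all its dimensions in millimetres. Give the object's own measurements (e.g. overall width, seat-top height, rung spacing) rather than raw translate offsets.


A chair. The seat is a 483×411×29 mm slab with its top at z = 474 mm, on four 32×32 mm corner legs (flush with the seat edges, standing on z = 0). A flat backrest 19 mm thick, 493 mm tall, spans the full seat width and rises from the seat top along its +y edge, rear face flush with the rear of the seat. Two armrests of 30×30 mm section run along each side from the seat's front edge to the front of the backrest, top faces 228 mm above the seat top and outer faces flush with the seat's x-edges; a 30×30 mm post under the front of each armrest stands on the seat at the front corner.


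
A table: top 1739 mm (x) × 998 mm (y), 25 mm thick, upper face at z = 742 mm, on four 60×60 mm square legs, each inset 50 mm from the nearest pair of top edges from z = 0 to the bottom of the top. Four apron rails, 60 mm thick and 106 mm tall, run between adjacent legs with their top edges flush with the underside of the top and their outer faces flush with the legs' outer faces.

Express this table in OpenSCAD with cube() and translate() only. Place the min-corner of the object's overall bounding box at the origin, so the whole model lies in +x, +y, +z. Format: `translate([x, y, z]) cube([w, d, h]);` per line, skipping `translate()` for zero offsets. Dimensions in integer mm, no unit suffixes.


translate([0, 0, 717]) cube([1739, 998, 25]);
translate([50, 50, 0]) cube([60, 60, 717]);
translate([1629, 50, 0]) cube([60, 60, 717]);
translate([50, 888, 0]) cube([60, 60, 717]);
translate([1629, 888, 0]) cube([60, 60, 717]);
translate([110, 50, 611]) cube([1519, 60, 106]);
translate([110, 888, 611]) cube([1519, 60, 106]);
translate([50, 110, 611]) cube([60, 778, 106]);
translate([1629, 110, 611]) cube([60, 778, 106]);


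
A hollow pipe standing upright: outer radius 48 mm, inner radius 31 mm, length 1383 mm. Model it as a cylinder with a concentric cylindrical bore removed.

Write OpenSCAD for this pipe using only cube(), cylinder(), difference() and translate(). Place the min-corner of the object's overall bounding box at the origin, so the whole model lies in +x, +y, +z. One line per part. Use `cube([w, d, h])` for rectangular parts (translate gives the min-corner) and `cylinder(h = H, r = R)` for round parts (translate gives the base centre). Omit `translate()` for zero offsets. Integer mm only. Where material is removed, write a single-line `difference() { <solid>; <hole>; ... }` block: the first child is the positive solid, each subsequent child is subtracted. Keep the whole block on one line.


difference() { translate([48, 48, 0]) cylinder(h = 1383, r = 48); translate([48, 48, 0]) cylinder(h = 1383, r = 31); }


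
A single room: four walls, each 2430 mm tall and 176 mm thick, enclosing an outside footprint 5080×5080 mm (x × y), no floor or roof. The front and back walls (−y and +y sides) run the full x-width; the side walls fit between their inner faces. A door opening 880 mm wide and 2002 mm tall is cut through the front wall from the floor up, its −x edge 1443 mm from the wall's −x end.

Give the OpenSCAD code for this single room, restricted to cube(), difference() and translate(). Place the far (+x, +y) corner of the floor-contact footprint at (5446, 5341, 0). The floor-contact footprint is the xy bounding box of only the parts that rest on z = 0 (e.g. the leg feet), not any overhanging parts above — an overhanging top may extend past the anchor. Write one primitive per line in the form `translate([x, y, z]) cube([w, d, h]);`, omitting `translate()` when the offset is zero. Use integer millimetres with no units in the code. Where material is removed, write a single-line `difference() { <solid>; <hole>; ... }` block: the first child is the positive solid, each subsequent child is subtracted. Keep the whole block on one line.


difference() { translate([366, 261, 0]) cube([5080, 176, 2430]); translate([1809, 261, 0]) cube([880, 176, 2002]); }
translate([366, 5165, 0]) cube([5080, 176, 2430]);
translate([366, 437, 0]) cube([176, 4728, 2430]);
translate([5270, 437, 0]) cube([176, 4728, 2430]);


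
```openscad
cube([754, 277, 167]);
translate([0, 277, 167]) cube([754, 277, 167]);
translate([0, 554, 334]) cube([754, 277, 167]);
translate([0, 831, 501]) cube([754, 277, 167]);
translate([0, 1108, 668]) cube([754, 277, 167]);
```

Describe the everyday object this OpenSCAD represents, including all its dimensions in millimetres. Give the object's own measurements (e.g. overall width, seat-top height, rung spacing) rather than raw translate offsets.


A straight staircase of 5 solid steps. Each step is 754 mm wide (x), 277 mm deep (y, the going) and 167 mm tall (the rise). The first step rests on the floor; each subsequent step sits one going further in +y and one rise higher in +z, directly behind and above the previous step with no overlap.


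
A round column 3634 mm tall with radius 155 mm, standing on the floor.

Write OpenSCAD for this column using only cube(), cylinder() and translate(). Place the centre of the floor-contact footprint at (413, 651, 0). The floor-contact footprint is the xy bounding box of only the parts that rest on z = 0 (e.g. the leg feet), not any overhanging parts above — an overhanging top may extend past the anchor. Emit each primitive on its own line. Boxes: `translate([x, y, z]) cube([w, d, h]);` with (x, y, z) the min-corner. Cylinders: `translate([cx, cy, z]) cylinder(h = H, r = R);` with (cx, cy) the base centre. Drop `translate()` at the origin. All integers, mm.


translate([413, 651, 0]) cylinder(h = 3634, r = 155);


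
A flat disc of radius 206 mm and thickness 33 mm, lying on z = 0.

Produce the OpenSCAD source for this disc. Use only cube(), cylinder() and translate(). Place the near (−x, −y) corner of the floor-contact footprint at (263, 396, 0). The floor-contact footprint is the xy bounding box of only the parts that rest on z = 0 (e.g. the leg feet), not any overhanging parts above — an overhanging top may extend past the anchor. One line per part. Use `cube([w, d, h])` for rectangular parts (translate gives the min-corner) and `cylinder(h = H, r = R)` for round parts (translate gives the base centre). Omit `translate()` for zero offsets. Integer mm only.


translate([469, 602, 0]) cylinder(h = 33, r = 206);


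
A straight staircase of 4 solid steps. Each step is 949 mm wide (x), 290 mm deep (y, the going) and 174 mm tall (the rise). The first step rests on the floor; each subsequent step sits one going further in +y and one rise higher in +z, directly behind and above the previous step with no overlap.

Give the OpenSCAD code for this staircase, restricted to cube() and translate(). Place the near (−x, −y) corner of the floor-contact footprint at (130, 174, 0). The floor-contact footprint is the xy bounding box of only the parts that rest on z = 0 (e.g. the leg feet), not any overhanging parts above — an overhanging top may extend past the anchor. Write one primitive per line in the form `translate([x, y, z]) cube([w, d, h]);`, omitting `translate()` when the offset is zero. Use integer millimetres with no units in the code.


translate([130, 174, 0]) cube([949, 290, 174]);
translate([130, 464, 174]) cube([949, 290, 174]);
translate([130, 754, 348]) cube([949, 290, 174]);
translate([130, 1044, 522]) cube([949, 290, 174]);


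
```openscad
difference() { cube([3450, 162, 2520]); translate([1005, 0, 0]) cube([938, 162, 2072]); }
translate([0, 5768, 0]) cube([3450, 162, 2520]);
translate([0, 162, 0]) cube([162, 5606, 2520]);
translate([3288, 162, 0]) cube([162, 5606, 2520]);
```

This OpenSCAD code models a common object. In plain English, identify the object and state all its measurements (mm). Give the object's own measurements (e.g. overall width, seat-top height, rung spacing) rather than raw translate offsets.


A single room: four walls, each 2520 mm tall and 162 mm thick, enclosing an outside footprint 3450×5930 mm (x × y), no floor or roof. The front and back walls (−y and +y sides) run the full x-width; the side walls fit between their inner faces. A door opening 938 mm wide and 2072 mm tall is cut through the front wall from the floor up, its −x edge 1005 mm from the wall's −x end.


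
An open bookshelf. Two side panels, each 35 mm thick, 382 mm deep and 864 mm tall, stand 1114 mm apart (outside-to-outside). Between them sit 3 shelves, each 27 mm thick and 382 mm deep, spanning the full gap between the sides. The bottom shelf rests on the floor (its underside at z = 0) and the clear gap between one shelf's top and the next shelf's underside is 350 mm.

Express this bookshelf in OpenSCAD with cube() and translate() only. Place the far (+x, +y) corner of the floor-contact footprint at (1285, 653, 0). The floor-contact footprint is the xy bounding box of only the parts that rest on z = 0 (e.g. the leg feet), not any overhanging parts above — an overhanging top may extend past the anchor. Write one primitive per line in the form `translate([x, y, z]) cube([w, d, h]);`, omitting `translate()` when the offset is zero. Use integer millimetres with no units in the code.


translate([171, 271, 0]) cube([35, 382, 864]);
translate([1250, 271, 0]) cube([35, 382, 864]);
translate([206, 271, 0]) cube([1044, 382, 27]);
translate([206, 271, 377]) cube([1044, 382, 27]);
translate([206, 271, 754]) cube([1044, 382, 27]);


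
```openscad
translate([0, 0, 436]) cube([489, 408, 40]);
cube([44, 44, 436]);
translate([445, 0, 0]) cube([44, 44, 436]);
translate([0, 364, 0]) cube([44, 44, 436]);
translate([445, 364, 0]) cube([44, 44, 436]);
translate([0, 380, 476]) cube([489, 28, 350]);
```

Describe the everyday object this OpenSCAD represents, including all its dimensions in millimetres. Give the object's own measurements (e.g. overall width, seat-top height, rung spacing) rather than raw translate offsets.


A chair. The seat is a 489×408×40 mm slab with its top at z = 476 mm, on four 44×44 mm corner legs (flush with the seat edges, standing on z = 0). A flat backrest 28 mm thick, 350 mm tall, spans the full seat width and rises from the seat top along its +y edge, rear face flush with the rear of the seat.


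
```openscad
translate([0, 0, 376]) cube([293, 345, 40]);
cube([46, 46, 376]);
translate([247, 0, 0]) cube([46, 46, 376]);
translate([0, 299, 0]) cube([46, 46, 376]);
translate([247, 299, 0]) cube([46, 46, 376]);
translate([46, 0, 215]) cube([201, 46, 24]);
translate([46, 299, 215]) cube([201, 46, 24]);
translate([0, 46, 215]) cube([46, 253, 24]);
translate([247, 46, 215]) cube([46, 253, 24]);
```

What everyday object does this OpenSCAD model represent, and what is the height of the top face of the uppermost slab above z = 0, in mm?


A stool. The seat height is 416 mm.

A 293×345×40 slab at z = 376 on four corner posts — a stool. The seat top is 376 + 40 = 416 mm.


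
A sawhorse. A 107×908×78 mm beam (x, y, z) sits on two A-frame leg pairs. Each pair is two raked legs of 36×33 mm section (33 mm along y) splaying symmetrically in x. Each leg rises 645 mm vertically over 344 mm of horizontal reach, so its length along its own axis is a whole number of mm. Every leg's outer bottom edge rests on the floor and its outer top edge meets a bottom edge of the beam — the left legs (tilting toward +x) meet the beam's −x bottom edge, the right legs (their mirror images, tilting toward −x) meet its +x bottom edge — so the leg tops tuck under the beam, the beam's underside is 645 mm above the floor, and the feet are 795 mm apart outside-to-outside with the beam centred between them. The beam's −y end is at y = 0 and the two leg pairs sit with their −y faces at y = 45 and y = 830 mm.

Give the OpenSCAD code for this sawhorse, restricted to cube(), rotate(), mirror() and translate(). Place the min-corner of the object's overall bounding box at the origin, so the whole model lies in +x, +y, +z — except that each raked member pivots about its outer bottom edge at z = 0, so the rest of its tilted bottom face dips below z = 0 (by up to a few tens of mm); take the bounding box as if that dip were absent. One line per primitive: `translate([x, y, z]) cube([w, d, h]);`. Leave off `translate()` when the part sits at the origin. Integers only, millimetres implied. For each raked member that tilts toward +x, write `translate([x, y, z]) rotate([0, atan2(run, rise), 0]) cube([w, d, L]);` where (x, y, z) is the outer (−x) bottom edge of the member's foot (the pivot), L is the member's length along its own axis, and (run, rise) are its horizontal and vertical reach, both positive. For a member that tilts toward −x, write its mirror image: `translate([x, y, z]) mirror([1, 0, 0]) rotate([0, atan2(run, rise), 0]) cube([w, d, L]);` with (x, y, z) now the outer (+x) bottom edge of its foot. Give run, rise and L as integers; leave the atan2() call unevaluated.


// leg length = √(344² + 645²) = 731
// right-leg outer foot x = 2·344 + 107 = 795
// beam min-corner = (344, 0, 645)
translate([344, 0, 645]) cube([107, 908, 78]);
translate([0, 45, 0]) rotate([0, atan2(344, 645), 0]) cube([36, 33, 731]);
translate([795, 45, 0]) mirror([1, 0, 0]) rotate([0, atan2(344, 645), 0]) cube([36, 33, 731]);
translate([0, 830, 0]) rotate([0, atan2(344, 645), 0]) cube([36, 33, 731]);
translate([795, 830, 0]) mirror([1, 0, 0]) rotate([0, atan2(344, 645), 0]) cube([36, 33, 731]);


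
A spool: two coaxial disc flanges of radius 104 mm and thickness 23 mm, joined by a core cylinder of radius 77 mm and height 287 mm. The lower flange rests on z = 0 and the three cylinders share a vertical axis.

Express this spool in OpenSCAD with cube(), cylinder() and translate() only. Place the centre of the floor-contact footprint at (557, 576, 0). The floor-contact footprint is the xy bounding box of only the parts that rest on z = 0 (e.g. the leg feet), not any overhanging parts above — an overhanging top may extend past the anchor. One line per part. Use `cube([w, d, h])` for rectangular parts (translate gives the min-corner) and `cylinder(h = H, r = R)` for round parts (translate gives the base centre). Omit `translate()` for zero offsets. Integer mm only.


translate([557, 576, 0]) cylinder(h = 23, r = 104);
translate([557, 576, 23]) cylinder(h = 287, r = 77);
translate([557, 576, 310]) cylinder(h = 23, r = 104);


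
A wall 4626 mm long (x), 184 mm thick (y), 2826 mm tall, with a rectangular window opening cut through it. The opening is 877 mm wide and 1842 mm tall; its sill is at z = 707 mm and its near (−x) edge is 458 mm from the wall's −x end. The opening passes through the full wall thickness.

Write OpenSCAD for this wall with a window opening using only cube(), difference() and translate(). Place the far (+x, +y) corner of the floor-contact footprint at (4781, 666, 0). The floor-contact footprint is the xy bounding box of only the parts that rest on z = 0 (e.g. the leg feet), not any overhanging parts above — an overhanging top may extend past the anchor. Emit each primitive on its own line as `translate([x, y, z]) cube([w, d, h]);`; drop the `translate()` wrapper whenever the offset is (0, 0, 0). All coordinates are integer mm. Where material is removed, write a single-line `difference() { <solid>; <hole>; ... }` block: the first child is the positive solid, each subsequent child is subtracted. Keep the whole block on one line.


difference() { translate([155, 482, 0]) cube([4626, 184, 2826]); translate([613, 482, 707]) cube([877, 184, 1842]); }


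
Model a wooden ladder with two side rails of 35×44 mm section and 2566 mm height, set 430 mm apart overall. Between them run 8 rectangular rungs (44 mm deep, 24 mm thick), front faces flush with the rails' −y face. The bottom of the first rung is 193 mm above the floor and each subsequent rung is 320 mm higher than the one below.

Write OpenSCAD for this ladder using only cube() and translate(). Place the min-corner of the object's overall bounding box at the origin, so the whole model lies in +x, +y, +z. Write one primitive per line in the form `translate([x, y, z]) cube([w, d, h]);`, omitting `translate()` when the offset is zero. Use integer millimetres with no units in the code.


cube([35, 44, 2566]);
translate([395, 0, 0]) cube([35, 44, 2566]);
translate([35, 0, 193]) cube([360, 44, 24]);
translate([35, 0, 513]) cube([360, 44, 24]);
translate([35, 0, 833]) cube([360, 44, 24]);
translate([35, 0, 1153]) cube([360, 44, 24]);
translate([35, 0, 1473]) cube([360, 44, 24]);
translate([35, 0, 1793]) cube([360, 44, 24]);
translate([35, 0, 2113]) cube([360, 44, 24]);
translate([35, 0, 2433]) cube([360, 44, 24]);


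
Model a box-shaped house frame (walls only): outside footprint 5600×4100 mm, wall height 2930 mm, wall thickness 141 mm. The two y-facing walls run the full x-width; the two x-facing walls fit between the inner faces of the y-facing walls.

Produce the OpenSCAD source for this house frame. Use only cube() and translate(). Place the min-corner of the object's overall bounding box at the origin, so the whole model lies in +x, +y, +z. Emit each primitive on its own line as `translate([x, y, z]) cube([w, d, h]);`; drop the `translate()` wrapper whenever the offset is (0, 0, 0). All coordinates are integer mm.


cube([5600, 141, 2930]);
translate([0, 3959, 0]) cube([5600, 141, 2930]);
translate([0, 141, 0]) cube([141, 3818, 2930]);
translate([5459, 141, 0]) cube([141, 3818, 2930]);


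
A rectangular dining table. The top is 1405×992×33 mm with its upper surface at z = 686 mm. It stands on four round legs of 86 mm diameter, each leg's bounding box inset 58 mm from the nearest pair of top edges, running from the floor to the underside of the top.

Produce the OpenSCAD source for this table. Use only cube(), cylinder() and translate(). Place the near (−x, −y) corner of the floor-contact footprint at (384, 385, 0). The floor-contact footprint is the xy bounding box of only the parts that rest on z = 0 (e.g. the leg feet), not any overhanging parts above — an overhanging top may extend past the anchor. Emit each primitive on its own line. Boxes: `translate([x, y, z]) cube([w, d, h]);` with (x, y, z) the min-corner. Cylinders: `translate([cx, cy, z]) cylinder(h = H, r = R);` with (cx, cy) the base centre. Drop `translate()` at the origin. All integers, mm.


translate([326, 327, 653]) cube([1405, 992, 33]);
translate([427, 428, 0]) cylinder(h = 653, r = 43);
translate([1630, 428, 0]) cylinder(h = 653, r = 43);
translate([427, 1218, 0]) cylinder(h = 653, r = 43);
translate([1630, 1218, 0]) cylinder(h = 653, r = 43);


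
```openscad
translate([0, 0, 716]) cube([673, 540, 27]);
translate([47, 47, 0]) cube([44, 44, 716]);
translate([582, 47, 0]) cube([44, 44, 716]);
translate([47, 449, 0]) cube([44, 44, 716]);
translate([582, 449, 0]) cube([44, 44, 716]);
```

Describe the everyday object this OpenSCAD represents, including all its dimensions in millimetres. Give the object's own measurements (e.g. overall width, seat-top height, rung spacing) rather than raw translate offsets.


A table: top 673 mm (x) × 540 mm (y), 27 mm thick, upper face at z = 743 mm, on four 44×44 mm square legs, each inset 47 mm from the nearest pair of top edges from z = 0 to the bottom of the top.


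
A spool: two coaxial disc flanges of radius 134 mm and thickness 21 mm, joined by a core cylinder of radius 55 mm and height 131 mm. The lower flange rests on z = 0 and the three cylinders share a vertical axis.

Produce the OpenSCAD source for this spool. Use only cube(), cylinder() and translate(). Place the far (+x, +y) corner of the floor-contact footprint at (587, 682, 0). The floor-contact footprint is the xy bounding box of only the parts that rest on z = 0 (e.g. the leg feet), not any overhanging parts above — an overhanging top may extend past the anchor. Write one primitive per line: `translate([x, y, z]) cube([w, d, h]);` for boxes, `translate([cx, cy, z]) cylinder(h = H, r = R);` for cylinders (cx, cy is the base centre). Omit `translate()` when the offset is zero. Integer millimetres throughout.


translate([453, 548, 0]) cylinder(h = 21, r = 134);
translate([453, 548, 21]) cylinder(h = 131, r = 55);
translate([453, 548, 152]) cylinder(h = 21, r = 134);


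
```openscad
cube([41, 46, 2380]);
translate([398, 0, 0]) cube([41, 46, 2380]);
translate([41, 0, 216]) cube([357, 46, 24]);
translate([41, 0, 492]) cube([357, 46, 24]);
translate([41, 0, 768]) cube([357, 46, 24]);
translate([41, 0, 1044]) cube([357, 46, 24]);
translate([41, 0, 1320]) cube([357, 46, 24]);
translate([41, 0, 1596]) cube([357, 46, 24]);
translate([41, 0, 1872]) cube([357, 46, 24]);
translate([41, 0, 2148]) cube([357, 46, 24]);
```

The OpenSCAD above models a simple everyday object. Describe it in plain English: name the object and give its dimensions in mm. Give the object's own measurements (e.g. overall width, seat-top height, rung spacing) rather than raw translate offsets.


A straight ladder. Two 41×46 mm vertical rails, 2380 mm tall, stand 439 mm apart (outside-to-outside) with their front faces coplanar on the −y side. 8 rungs, each 46 mm deep and 24 mm tall, span between the inner faces of the rails, front faces flush with the rails. The lowest rung's underside is at z = 216 mm and rungs are spaced 276 mm apart (underside to underside).


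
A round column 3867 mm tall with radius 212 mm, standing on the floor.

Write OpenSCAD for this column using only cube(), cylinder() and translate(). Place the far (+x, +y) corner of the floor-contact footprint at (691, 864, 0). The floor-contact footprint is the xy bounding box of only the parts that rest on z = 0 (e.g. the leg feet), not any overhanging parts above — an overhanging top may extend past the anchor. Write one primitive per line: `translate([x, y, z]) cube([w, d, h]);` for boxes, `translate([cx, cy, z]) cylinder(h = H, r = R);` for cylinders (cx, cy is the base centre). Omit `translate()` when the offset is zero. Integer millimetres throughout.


translate([479, 652, 0]) cylinder(h = 3867, r = 212);


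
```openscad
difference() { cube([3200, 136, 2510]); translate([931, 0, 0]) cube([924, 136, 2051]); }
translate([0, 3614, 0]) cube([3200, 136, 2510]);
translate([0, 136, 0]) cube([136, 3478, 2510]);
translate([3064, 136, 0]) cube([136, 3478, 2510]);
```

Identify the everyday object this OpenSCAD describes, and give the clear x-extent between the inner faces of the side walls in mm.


A single room. The interior width is 2928 mm.

Four walls enclosing a rectangle with a door in the front wall — a room. Outside width 3200 minus two 136 mm walls gives 2928 mm.


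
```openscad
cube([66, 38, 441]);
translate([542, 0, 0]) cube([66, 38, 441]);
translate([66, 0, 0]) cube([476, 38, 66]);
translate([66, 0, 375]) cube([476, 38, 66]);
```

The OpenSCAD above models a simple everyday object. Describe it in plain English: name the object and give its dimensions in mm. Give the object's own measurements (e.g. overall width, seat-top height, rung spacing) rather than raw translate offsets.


A rectangular picture frame lying in the x–z plane (depth along y). The opening is 476 mm wide (x) by 309 mm tall (z), surrounded by a border 66 mm wide on all four sides. The frame is 38 mm deep and is made of two full-height vertical stiles with two horizontal rails fitted between them.


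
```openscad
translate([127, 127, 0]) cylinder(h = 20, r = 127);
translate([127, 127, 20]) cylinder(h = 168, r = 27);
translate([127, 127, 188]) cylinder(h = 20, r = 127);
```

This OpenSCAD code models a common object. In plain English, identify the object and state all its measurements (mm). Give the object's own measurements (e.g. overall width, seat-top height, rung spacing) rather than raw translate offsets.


A spool: two coaxial disc flanges of radius 127 mm and thickness 20 mm, joined by a core cylinder of radius 27 mm and height 168 mm. The lower flange rests on z = 0 and the three cylinders share a vertical axis.


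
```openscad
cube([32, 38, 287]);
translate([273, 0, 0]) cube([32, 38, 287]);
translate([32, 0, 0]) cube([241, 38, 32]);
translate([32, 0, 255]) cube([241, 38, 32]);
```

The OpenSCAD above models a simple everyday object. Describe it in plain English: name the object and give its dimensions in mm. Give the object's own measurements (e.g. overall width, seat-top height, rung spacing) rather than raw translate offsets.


A rectangular picture frame lying in the x–z plane (depth along y). The opening is 241 mm wide (x) by 223 mm tall (z), surrounded by a border 32 mm wide on all four sides. The frame is 38 mm deep and is made of two full-height vertical stiles with two horizontal rails fitted between them.


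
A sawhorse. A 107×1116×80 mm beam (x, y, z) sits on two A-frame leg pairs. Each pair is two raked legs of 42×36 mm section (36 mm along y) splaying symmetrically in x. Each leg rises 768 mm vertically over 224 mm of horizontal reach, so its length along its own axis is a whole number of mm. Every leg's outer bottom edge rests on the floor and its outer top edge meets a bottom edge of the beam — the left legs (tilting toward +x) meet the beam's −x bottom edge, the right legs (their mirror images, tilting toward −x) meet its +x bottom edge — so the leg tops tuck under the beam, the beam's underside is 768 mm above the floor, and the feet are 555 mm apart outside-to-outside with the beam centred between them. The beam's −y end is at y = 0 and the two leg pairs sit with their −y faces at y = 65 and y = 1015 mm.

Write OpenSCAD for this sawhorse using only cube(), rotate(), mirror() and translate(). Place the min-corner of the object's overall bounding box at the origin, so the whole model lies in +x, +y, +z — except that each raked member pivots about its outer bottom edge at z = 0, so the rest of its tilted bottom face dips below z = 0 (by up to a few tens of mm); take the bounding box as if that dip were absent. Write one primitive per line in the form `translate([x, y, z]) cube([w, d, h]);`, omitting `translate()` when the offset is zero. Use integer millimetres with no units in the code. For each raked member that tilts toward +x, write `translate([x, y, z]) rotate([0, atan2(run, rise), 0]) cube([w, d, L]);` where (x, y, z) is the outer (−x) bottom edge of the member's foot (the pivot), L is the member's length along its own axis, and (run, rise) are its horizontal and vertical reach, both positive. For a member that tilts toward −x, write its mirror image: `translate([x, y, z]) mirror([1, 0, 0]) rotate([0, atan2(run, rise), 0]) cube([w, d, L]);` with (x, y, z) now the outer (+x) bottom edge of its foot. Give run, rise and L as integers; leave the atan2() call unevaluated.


translate([224, 0, 768]) cube([107, 1116, 80]);
translate([0, 65, 0]) rotate([0, atan2(224, 768), 0]) cube([42, 36, 800]);
translate([555, 65, 0]) mirror([1, 0, 0]) rotate([0, atan2(224, 768), 0]) cube([42, 36, 800]);
translate([0, 1015, 0]) rotate([0, atan2(224, 768), 0]) cube([42, 36, 800]);
translate([555, 1015, 0]) mirror([1, 0, 0]) rotate([0, atan2(224, 768), 0]) cube([42, 36, 800]);


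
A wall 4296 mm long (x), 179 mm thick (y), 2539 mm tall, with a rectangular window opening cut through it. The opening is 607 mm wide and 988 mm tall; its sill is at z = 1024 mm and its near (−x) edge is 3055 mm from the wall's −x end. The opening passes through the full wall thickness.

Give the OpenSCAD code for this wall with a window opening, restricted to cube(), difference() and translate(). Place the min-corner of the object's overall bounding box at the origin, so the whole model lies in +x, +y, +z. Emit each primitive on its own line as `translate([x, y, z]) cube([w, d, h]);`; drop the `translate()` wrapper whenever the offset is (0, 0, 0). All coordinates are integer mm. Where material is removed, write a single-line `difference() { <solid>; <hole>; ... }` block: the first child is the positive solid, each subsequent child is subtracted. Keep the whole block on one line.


difference() { cube([4296, 179, 2539]); translate([3055, 0, 1024]) cube([607, 179, 988]); }


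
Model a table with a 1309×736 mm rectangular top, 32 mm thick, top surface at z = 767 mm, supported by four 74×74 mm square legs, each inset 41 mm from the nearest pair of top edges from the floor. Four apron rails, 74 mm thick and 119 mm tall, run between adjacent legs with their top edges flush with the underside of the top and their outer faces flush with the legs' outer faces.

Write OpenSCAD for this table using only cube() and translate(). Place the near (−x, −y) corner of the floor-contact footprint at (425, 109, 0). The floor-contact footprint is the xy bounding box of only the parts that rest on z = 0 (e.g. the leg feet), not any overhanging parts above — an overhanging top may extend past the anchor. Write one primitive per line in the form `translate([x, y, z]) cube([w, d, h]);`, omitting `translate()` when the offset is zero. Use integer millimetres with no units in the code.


// leg_h = 767 - 32 = 735
// apron z = 735 - 119 = 616
translate([384, 68, 735]) cube([1309, 736, 32]);
translate([425, 109, 0]) cube([74, 74, 735]);
translate([1578, 109, 0]) cube([74, 74, 735]);
translate([425, 689, 0]) cube([74, 74, 735]);
translate([1578, 689, 0]) cube([74, 74, 735]);
translate([499, 109, 616]) cube([1079, 74, 119]);
translate([499, 689, 616]) cube([1079, 74, 119]);
translate([425, 183, 616]) cube([74, 506, 119]);
translate([1578, 183, 616]) cube([74, 506, 119]);


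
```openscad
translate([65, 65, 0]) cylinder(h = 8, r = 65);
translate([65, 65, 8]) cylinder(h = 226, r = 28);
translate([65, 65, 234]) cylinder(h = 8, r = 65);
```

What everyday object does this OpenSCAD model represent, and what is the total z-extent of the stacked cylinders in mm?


A spool. The overall height is 242 mm.

Three coaxial cylinders, large–small–large — a spool. Two 8 mm flanges and a 226 mm core give 8 + 226 + 8 = 242 mm.


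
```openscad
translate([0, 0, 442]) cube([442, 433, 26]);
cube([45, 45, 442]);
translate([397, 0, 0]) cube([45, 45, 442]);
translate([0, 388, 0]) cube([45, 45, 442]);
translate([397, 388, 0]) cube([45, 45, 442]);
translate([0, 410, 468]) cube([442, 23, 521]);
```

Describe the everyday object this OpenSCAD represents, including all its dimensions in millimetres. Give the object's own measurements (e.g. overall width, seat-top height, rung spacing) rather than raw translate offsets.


A chair. The seat is a 442×433×26 mm slab with its top at z = 468 mm, on four 45×45 mm corner legs (flush with the seat edges, standing on z = 0). A flat backrest 23 mm thick, 521 mm tall, spans the full seat width and rises from the seat top along its +y edge, rear face flush with the rear of the seat.


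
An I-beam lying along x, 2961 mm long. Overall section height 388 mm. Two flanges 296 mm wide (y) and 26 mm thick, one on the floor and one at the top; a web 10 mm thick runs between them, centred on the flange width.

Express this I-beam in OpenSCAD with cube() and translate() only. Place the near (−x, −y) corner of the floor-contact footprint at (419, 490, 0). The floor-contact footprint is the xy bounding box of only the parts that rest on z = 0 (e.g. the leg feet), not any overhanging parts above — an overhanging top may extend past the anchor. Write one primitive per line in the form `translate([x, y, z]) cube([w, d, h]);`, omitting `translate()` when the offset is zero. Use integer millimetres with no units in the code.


translate([419, 490, 0]) cube([2961, 296, 26]);
translate([419, 633, 26]) cube([2961, 10, 336]);
translate([419, 490, 362]) cube([2961, 296, 26]);


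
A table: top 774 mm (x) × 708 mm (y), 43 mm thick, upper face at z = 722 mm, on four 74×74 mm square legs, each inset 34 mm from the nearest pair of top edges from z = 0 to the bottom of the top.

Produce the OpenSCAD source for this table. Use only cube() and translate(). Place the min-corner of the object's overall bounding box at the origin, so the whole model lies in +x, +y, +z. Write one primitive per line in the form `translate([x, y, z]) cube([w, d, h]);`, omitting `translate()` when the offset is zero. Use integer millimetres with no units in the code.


translate([0, 0, 679]) cube([774, 708, 43]);
translate([34, 34, 0]) cube([74, 74, 679]);
translate([666, 34, 0]) cube([74, 74, 679]);
translate([34, 600, 0]) cube([74, 74, 679]);
translate([666, 600, 0]) cube([74, 74, 679]);


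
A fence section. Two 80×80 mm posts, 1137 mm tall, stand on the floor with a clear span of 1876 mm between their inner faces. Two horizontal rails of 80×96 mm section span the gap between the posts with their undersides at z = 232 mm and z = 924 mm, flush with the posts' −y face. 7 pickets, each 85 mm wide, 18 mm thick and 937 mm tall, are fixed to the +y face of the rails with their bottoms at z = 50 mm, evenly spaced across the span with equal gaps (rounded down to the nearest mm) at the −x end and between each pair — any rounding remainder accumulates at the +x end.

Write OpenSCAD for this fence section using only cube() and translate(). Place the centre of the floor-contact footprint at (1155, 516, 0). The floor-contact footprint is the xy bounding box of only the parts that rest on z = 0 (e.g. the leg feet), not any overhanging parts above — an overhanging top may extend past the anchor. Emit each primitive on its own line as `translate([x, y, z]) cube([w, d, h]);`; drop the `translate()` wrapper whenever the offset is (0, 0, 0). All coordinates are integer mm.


translate([137, 476, 0]) cube([80, 80, 1137]);
translate([2093, 476, 0]) cube([80, 80, 1137]);
translate([217, 476, 232]) cube([1876, 80, 96]);
translate([217, 476, 924]) cube([1876, 80, 96]);
translate([377, 556, 50]) cube([85, 18, 937]);
translate([622, 556, 50]) cube([85, 18, 937]);
translate([867, 556, 50]) cube([85, 18, 937]);
translate([1112, 556, 50]) cube([85, 18, 937]);
translate([1357, 556, 50]) cube([85, 18, 937]);
translate([1602, 556, 50]) cube([85, 18, 937]);
translate([1847, 556, 50]) cube([85, 18, 937]);


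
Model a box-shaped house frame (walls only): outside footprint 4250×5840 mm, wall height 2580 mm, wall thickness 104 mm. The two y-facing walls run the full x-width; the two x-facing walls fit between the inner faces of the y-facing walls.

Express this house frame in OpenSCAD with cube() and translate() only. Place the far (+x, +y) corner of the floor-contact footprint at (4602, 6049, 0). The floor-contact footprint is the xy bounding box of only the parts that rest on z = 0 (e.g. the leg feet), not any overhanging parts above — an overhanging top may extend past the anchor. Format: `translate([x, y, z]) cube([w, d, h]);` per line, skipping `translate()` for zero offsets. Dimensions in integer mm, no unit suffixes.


translate([352, 209, 0]) cube([4250, 104, 2580]);
translate([352, 5945, 0]) cube([4250, 104, 2580]);
translate([352, 313, 0]) cube([104, 5632, 2580]);
translate([4498, 313, 0]) cube([104, 5632, 2580]);


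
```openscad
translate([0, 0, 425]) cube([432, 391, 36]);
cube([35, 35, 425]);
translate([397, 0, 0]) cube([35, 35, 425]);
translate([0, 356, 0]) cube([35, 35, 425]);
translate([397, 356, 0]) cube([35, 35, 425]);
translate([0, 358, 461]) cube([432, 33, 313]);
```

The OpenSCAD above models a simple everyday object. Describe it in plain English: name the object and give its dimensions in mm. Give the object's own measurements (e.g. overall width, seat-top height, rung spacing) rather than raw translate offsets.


A chair. The seat is a 432×391×36 mm slab with its top at z = 461 mm, on four 35×35 mm corner legs (flush with the seat edges, standing on z = 0). A flat backrest 33 mm thick, 313 mm tall, spans the full seat width and rises from the seat top along its +y edge, rear face flush with the rear of the seat.


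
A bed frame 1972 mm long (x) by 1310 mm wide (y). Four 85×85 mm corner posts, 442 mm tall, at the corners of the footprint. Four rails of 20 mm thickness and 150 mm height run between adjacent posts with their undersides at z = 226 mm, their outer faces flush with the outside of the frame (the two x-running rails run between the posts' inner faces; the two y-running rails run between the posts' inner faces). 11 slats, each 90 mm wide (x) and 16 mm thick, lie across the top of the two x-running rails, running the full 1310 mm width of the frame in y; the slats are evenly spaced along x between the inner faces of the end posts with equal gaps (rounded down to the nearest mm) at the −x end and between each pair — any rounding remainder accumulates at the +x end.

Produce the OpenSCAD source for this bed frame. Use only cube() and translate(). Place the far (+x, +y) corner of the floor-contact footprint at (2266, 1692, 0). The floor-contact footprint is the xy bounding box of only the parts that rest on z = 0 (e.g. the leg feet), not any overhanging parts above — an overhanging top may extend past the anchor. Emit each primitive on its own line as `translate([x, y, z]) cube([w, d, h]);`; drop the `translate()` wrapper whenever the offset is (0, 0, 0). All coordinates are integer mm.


translate([294, 382, 0]) cube([85, 85, 442]);
translate([294, 1607, 0]) cube([85, 85, 442]);
translate([2181, 382, 0]) cube([85, 85, 442]);
translate([2181, 1607, 0]) cube([85, 85, 442]);
translate([379, 382, 226]) cube([1802, 20, 150]);
translate([379, 1672, 226]) cube([1802, 20, 150]);
translate([294, 467, 226]) cube([20, 1140, 150]);
translate([2246, 467, 226]) cube([20, 1140, 150]);
translate([446, 382, 376]) cube([90, 1310, 16]);
translate([603, 382, 376]) cube([90, 1310, 16]);
translate([760, 382, 376]) cube([90, 1310, 16]);
translate([917, 382, 376]) cube([90, 1310, 16]);
translate([1074, 382, 376]) cube([90, 1310, 16]);
translate([1231, 382, 376]) cube([90, 1310, 16]);
translate([1388, 382, 376]) cube([90, 1310, 16]);
translate([1545, 382, 376]) cube([90, 1310, 16]);
translate([1702, 382, 376]) cube([90, 1310, 16]);
translate([1859, 382, 376]) cube([90, 1310, 16]);
translate([2016, 382, 376]) cube([90, 1310, 16]);
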